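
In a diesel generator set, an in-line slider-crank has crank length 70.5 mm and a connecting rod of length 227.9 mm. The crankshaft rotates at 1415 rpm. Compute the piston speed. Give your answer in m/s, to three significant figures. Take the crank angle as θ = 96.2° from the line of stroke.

10.0

ω = 2π·1415/60 = 148.2 rad/s
For an in-line slider-crank, x = r cosθ + √(L² − r² sin²θ), so v = −rω sinθ·[1 + r cosθ/√(L² − r² sin²θ)].
With r = 0.0705 m, L = 0.2279 m, θ = 96.2°: √(L² − r² sin²θ) = 0.21686 m.
v = −0.0705·148.2·0.99415·[1 + 0.0705·-0.10800/0.21686] = -10.021 m/s.
|v| = 10.021 m/s.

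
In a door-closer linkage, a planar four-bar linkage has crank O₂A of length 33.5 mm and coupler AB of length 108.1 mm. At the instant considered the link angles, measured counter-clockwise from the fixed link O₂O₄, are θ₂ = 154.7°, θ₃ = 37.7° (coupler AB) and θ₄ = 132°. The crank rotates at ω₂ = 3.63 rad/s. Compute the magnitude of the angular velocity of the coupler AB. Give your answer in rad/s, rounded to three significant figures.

0.435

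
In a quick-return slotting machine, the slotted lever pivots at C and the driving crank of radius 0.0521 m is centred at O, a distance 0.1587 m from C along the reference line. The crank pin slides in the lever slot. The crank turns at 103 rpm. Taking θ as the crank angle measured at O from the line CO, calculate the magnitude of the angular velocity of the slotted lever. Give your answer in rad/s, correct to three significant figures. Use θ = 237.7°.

ω = 10.79 rad/s (from 103 rpm).
Crank pin A relative to C: A = (d + r cosθ, r sinθ); lever angle φ = atan2(r sinθ, d + r cosθ).
Differentiating tanφ: φ̇ = rω(d cosθ + r)/(d² + r² + 2dr cosθ).
d² + r² + 2dr cosθ = |CA|² = 0.0190638 m²;  d cosθ + r = -0.032702 m.
|ω_lever| = |0.0521·10.79·-0.032702| / 0.0190638 = 0.96397 rad/s.

0.964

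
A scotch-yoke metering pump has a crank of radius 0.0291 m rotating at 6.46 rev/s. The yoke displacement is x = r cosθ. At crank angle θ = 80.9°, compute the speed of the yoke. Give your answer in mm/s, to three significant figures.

1170

ω = 40.59 rad/s (from 6.46 rev/s).
x = r cosθ ⇒ ẋ = −rω sinθ.
|v| = rω|sinθ| = 0.0291·40.59·|sin 80.9°| = 1.1663 m/s = 1166.3 mm/s.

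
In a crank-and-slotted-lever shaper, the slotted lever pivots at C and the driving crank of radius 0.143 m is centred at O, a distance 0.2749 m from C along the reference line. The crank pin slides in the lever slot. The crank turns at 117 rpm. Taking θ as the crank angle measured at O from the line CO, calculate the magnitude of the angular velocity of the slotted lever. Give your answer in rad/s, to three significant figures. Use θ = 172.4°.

ω = 12.25 rad/s (from 117 rpm).
Crank pin A relative to C: A = (d + r cosθ, r sinθ); lever angle φ = atan2(r sinθ, d + r cosθ).
Differentiating tanφ: φ̇ = rω(d cosθ + r)/(d² + r² + 2dr cosθ).
d² + r² + 2dr cosθ = |CA|² = 0.0180883 m²;  d cosθ + r = -0.12949 m.
|ω_lever| = |0.143·12.25·-0.12949| / 0.0180883 = 12.542 rad/s.

12.5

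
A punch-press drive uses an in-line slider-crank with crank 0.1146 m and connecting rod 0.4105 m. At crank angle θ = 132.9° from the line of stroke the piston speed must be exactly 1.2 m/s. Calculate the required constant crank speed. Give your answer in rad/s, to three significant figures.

For an in-line slider-crank, |v_piston| = rω|sinθ|·[1 + r cosθ/√(L² − r² sin²θ)].
With r = 0.1146 m, L = 0.4105 m, θ = 132.9°: the bracketed kinematic factor |dx/dθ| = 0.067651 m.
ω = v/|dx/dθ| = 1.2/0.067651 = 17.738 rad/s.

17.7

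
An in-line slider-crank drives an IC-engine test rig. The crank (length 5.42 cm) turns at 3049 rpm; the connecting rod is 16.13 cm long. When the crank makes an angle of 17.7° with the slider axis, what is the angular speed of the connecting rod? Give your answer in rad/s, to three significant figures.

ω = 319.3 rad/s (converted from 3049 rpm).
The rod makes angle φ with the slider axis where L sinφ = r sinθ; differentiating, L cosφ·φ̇ = r ω cosθ.
L cosφ = √(L² − r² sin²θ) = 0.16046 m.
|ω_rod| = r ω |cosθ| / √(L² − r² sin²θ) = 0.0542·319.3·0.95266/0.16046 = 102.75 rad/s.

103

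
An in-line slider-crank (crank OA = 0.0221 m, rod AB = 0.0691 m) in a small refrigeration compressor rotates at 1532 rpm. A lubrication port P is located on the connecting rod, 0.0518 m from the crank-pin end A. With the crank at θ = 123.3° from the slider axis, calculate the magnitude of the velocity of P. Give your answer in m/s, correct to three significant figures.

ω = 160.4 rad/s.  Crank-pin speed |V_A| = rω = 3.5455 m/s, perpendicular to OA.
Rod angle: sinφ = −(r/L) sinθ ⇒ φ = -15.504°; ω_rod = −rω cosθ/√(L²−r²sin²θ) = +29.234 rad/s.
V_P = V_A + ω_rod × AP, with AP = 0.0518 m along the rod.
Components: V_Px = −rω sinθ − a·ω_rod·sinφ = -2.5586 m/s;  V_Py = rω cosθ + a·ω_rod·cosφ = -0.48735 m/s.
|V_P| = √(V_Px² + V_Py²) = 2.6046 m/s.

2.60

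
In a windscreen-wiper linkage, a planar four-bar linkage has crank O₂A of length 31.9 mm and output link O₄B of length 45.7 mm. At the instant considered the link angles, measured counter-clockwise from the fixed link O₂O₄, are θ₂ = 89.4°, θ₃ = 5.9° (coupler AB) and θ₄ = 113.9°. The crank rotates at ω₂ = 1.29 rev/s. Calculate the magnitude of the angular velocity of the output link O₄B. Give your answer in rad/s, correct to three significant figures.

5.91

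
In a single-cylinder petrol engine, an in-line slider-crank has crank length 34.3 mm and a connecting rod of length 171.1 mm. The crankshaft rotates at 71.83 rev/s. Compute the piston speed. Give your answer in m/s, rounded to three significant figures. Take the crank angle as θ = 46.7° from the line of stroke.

ω = 2π·71.8 = 451.3 rad/s
For an in-line slider-crank, x = r cosθ + √(L² − r² sin²θ), so v = −rω sinθ·[1 + r cosθ/√(L² − r² sin²θ)].
With r = 0.0343 m, L = 0.1711 m, θ = 46.7°: √(L² − r² sin²θ) = 0.16927 m.
v = −0.0343·451.3·0.72777·[1 + 0.0343·0.68582/0.16927] = -12.832 m/s.
|v| = 12.832 m/s.

12.8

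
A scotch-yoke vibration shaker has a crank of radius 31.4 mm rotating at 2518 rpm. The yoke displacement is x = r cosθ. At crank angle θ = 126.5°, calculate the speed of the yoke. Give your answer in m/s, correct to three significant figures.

ω = 263.7 rad/s (from 2518 rpm).
x = r cosθ ⇒ ẋ = −rω sinθ.
|v| = rω|sinθ| = 0.0314·263.7·|sin 126.5°| = 6.6557 m/s.

6.66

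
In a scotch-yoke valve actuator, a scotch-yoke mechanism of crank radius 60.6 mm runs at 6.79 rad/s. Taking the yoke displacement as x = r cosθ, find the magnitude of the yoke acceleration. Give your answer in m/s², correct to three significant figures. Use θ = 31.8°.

ω = 6.79 rad/s
x = r cosθ ⇒ ẍ = −rω² cosθ (ω constant).
|a| = rω²|cosθ| = 0.0606·(6.79)²·|cos 31.8°| = 2.3745 m/s².

2.37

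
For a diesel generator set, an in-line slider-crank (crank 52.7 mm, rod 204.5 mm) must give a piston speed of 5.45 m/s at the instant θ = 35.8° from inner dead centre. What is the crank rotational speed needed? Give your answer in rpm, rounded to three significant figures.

1390

For an in-line slider-crank, |v_piston| = rω|sinθ|·[1 + r cosθ/√(L² − r² sin²θ)].
With r = 0.0527 m, L = 0.2045 m, θ = 35.8°: the bracketed kinematic factor |dx/dθ| = 0.037345 m.
ω = v/|dx/dθ| = 5.45/0.037345 = 145.94 rad/s.
N = 60ω/(2π) = 1393.6 rpm.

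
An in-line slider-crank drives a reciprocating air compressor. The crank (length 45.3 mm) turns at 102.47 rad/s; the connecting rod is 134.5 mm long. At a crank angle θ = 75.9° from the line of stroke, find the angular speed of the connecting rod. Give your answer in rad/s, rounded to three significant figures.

ω = 102.5 rad/s
The rod makes angle φ with the slider axis where L sinφ = r sinθ; differentiating, L cosφ·φ̇ = r ω cosθ.
L cosφ = √(L² − r² sin²θ) = 0.12712 m.
|ω_rod| = r ω |cosθ| / √(L² − r² sin²θ) = 0.0453·102.5·0.24362/0.12712 = 8.8957 rad/s.

8.90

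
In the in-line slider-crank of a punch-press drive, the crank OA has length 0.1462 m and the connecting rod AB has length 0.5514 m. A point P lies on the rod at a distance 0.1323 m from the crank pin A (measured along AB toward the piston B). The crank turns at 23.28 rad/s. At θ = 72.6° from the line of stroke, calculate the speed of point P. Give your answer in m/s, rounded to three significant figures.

ω = 23.28 rad/s.  Crank-pin speed |V_A| = rω = 3.4035 m/s, perpendicular to OA.
Rod angle: sinφ = −(r/L) sinθ ⇒ φ = -14.656°; ω_rod = −rω cosθ/√(L²−r²sin²θ) = -1.9079 rad/s.
V_P = V_A + ω_rod × AP, with AP = 0.1323 m along the rod.
Components: V_Px = −rω sinθ − a·ω_rod·sinφ = -3.3117 m/s;  V_Py = rω cosθ + a·ω_rod·cosφ = +0.77359 m/s.
|V_P| = √(V_Px² + V_Py²) = 3.4008 m/s.

3.40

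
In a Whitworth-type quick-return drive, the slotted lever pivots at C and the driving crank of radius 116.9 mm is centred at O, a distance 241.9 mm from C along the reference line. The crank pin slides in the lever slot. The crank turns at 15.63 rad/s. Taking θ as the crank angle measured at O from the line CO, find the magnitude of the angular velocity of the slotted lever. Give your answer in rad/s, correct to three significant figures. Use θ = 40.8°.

ω = 15.63 rad/s
Crank pin A relative to C: A = (d + r cosθ, r sinθ); lever angle φ = atan2(r sinθ, d + r cosθ).
Differentiating tanφ: φ̇ = rω(d cosθ + r)/(d² + r² + 2dr cosθ).
d² + r² + 2dr cosθ = |CA|² = 0.114994 m²;  d cosθ + r = +0.30002 m.
|ω_lever| = |0.1169·15.63·+0.30002| / 0.114994 = 4.767 rad/s.

4.77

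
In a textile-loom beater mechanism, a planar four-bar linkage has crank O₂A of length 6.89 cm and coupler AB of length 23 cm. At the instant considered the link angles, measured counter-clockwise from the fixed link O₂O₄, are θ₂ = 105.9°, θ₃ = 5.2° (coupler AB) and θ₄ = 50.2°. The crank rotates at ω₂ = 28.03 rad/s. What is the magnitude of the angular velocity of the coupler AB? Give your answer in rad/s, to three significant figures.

ω₂ = 28.03 rad/s
Differentiating the loop-closure r₂e^{iθ₂}+r₃e^{iθ₃}=r₁+r₄e^{iθ₄} gives r₂ω₂e^{iθ₂}+r₃ω₃e^{iθ₃}=r₄ω₄e^{iθ₄}.
Eliminating the other unknown: ω₃ = r₂ω₂ sin(θ₄−θ₂) / [r₃ sin(θ₃−θ₄)].
Numerator sine = -0.82610; denominator sine = -0.70711.
Result = 0.0689·28.03·(-0.82610) / (0.23·(-0.70711)) = +9.8098 rad/s; magnitude 9.8098 rad/s.

9.81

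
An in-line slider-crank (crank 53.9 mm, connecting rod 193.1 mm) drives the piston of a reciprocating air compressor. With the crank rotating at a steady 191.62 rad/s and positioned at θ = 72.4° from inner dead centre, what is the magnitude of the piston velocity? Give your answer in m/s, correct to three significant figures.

10.7

ω = 191.6 rad/s
For an in-line slider-crank, x = r cosθ + √(L² − r² sin²θ), so v = −rω sinθ·[1 + r cosθ/√(L² − r² sin²θ)].
With r = 0.0539 m, L = 0.1931 m, θ = 72.4°: √(L² − r² sin²θ) = 0.18614 m.
v = −0.0539·191.6·0.95319·[1 + 0.0539·0.30237/0.18614] = -10.707 m/s.
|v| = 10.707 m/s.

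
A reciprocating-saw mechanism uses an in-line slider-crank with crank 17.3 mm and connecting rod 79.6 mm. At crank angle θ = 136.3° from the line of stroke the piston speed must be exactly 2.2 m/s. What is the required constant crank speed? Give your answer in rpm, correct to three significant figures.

2090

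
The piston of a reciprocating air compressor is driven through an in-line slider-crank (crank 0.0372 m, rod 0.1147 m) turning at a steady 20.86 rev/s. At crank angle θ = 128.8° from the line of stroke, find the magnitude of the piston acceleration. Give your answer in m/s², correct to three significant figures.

ω = 2π·20.9 = 131.1 rad/s
x(θ) = r cosθ + √(L² − r² sin²θ); with ω constant, a = ω²·d²x/dθ².
d²x/dθ² = −r cosθ − r²(cos2θ)/√u − r⁴ sin²2θ/(4u^{3/2}),  u = L² − r² sin²θ = 0.0123156 m².
Substituting r = 0.0372 m, L = 0.1147 m, θ = 128.8°: d²x/dθ² = +0.025653 m.
a = ω²·d²x/dθ² = (131.1)²·(+0.025653) = +440.69 m/s²;  |a| = 440.69 m/s².

441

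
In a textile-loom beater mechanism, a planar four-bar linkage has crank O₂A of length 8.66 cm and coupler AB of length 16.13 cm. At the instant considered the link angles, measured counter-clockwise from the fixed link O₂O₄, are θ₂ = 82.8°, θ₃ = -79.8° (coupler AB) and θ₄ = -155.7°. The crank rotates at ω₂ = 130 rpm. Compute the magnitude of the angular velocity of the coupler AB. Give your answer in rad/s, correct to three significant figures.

ω₂ = 13.61 rad/s (from 130 rpm).
Differentiating the loop-closure r₂e^{iθ₂}+r₃e^{iθ₃}=r₁+r₄e^{iθ₄} gives r₂ω₂e^{iθ₂}+r₃ω₃e^{iθ₃}=r₄ω₄e^{iθ₄}.
Eliminating the other unknown: ω₃ = r₂ω₂ sin(θ₄−θ₂) / [r₃ sin(θ₃−θ₄)].
Numerator sine = +0.85264; denominator sine = +0.96987.
Result = 0.0866·13.61·(+0.85264) / (0.1613·(+0.96987)) = +6.4255 rad/s; magnitude 6.4255 rad/s.

6.43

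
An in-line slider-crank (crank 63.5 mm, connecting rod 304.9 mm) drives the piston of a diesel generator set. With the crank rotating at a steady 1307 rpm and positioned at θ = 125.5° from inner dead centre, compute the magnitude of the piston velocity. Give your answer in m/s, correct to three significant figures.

ω = 2π·1307/60 = 136.9 rad/s
For an in-line slider-crank, x = r cosθ + √(L² − r² sin²θ), so v = −rω sinθ·[1 + r cosθ/√(L² − r² sin²θ)].
With r = 0.0635 m, L = 0.3049 m, θ = 125.5°: √(L² − r² sin²θ) = 0.30049 m.
v = −0.0635·136.9·0.81412·[1 + 0.0635·-0.58070/0.30049] = -6.2073 m/s.
|v| = 6.2073 m/s.

6.21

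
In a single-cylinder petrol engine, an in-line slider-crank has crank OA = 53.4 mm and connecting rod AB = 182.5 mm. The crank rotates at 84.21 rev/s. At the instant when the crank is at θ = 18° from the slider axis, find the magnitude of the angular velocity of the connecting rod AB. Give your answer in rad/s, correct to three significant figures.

148

ω = 529.1 rad/s (converted from 84.21 rev/s).
The rod makes angle φ with the slider axis where L sinφ = r sinθ; differentiating, L cosφ·φ̇ = r ω cosθ.
L cosφ = √(L² − r² sin²θ) = 0.18175 m.
|ω_rod| = r ω |cosθ| / √(L² − r² sin²θ) = 0.0534·529.1·0.95106/0.18175 = 147.85 rad/s.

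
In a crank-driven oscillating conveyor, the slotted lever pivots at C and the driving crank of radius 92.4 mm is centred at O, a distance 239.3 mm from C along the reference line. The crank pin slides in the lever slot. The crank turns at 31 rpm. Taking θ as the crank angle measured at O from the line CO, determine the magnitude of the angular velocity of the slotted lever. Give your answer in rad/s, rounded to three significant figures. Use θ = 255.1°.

0.170

ω = 3.246 rad/s (from 31 rpm).
Crank pin A relative to C: A = (d + r cosθ, r sinθ); lever angle φ = atan2(r sinθ, d + r cosθ).
Differentiating tanφ: φ̇ = rω(d cosθ + r)/(d² + r² + 2dr cosθ).
d² + r² + 2dr cosθ = |CA|² = 0.0544312 m²;  d cosθ + r = +0.030868 m.
|ω_lever| = |0.0924·3.246·+0.030868| / 0.0544312 = 0.17011 rad/s.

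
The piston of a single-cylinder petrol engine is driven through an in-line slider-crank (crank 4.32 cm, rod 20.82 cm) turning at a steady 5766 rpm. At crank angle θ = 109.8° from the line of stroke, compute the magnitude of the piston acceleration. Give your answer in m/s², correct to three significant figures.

ω = 2π·5766/60 = 603.8 rad/s
x(θ) = r cosθ + √(L² − r² sin²θ); with ω constant, a = ω²·d²x/dθ².
d²x/dθ² = −r cosθ − r²(cos2θ)/√u − r⁴ sin²2θ/(4u^{3/2}),  u = L² − r² sin²θ = 0.0416951 m².
Substituting r = 0.0432 m, L = 0.2082 m, θ = 109.8°: d²x/dθ² = +0.021634 m.
a = ω²·d²x/dθ² = (603.8)²·(+0.021634) = +7887.6 m/s²;  |a| = 7887.6 m/s².

7890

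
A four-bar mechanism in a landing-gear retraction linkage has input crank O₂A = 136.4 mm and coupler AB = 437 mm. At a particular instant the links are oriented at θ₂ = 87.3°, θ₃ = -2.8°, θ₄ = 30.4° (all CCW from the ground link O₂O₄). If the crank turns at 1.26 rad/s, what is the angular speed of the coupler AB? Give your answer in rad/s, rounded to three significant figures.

0.602

ω₂ = 1.26 rad/s
Differentiating the loop-closure r₂e^{iθ₂}+r₃e^{iθ₃}=r₁+r₄e^{iθ₄} gives r₂ω₂e^{iθ₂}+r₃ω₃e^{iθ₃}=r₄ω₄e^{iθ₄}.
Eliminating the other unknown: ω₃ = r₂ω₂ sin(θ₄−θ₂) / [r₃ sin(θ₃−θ₄)].
Numerator sine = -0.83772; denominator sine = -0.54756.
Result = 0.1364·1.26·(-0.83772) / (0.437·(-0.54756)) = +0.60168 rad/s; magnitude 0.60168 rad/s.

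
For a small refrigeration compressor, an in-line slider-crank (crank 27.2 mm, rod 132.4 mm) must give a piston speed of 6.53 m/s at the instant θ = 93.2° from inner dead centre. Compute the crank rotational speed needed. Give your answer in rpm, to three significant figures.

2320

For an in-line slider-crank, |v_piston| = rω|sinθ|·[1 + r cosθ/√(L² − r² sin²θ)].
With r = 0.0272 m, L = 0.1324 m, θ = 93.2°: the bracketed kinematic factor |dx/dθ| = 0.026839 m.
ω = v/|dx/dθ| = 6.53/0.026839 = 243.3 rad/s.
N = 60ω/(2π) = 2323.3 rpm.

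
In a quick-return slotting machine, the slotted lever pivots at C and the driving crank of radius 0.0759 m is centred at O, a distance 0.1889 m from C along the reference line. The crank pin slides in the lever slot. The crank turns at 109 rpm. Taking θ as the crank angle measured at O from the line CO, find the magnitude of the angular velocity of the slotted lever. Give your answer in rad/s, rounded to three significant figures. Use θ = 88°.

ω = 11.41 rad/s (from 109 rpm).
Crank pin A relative to C: A = (d + r cosθ, r sinθ); lever angle φ = atan2(r sinθ, d + r cosθ).
Differentiating tanφ: φ̇ = rω(d cosθ + r)/(d² + r² + 2dr cosθ).
d² + r² + 2dr cosθ = |CA|² = 0.0424448 m²;  d cosθ + r = +0.082493 m.
|ω_lever| = |0.0759·11.41·+0.082493| / 0.0424448 = 1.6838 rad/s.

1.68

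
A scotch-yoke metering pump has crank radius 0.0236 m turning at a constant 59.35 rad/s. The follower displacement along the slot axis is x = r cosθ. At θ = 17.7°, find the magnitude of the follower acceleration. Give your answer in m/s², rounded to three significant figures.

79.2

ω = 59.35 rad/s
x = r cosθ ⇒ ẍ = −rω² cosθ (ω constant).
|a| = rω²|cosθ| = 0.0236·(59.35)²·|cos 17.7°| = 79.194 m/s².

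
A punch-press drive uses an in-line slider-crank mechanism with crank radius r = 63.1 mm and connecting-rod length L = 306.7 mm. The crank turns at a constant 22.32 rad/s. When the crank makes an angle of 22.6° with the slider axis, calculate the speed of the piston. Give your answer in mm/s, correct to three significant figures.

ω = 22.32 rad/s
For an in-line slider-crank, x = r cosθ + √(L² − r² sin²θ), so v = −rω sinθ·[1 + r cosθ/√(L² − r² sin²θ)].
With r = 0.0631 m, L = 0.3067 m, θ = 22.6°: √(L² − r² sin²θ) = 0.30574 m.
v = −0.0631·22.32·0.38430·[1 + 0.0631·0.92321/0.30574] = -0.64436 m/s.
|v| = 0.64436 m/s = 644.36 mm/s.

644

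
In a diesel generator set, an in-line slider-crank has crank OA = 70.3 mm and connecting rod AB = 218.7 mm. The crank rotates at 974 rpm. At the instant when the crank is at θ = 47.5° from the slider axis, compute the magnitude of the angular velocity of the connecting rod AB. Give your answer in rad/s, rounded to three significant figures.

ω = 102 rad/s (converted from 974 rpm).
The rod makes angle φ with the slider axis where L sinφ = r sinθ; differentiating, L cosφ·φ̇ = r ω cosθ.
L cosφ = √(L² − r² sin²θ) = 0.21247 m.
|ω_rod| = r ω |cosθ| / √(L² − r² sin²θ) = 0.0703·102·0.67559/0.21247 = 22.8 rad/s.

22.8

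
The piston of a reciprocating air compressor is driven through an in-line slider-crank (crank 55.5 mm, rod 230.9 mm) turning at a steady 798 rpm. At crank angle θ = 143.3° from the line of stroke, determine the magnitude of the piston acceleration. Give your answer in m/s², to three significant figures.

283

ω = 2π·798/60 = 83.57 rad/s
x(θ) = r cosθ + √(L² − r² sin²θ); with ω constant, a = ω²·d²x/dθ².
d²x/dθ² = −r cosθ − r²(cos2θ)/√u − r⁴ sin²2θ/(4u^{3/2}),  u = L² − r² sin²θ = 0.0522147 m².
Substituting r = 0.0555 m, L = 0.2309 m, θ = 143.3°: d²x/dθ² = +0.040465 m.
a = ω²·d²x/dθ² = (83.57)²·(+0.040465) = +282.58 m/s²;  |a| = 282.58 m/s².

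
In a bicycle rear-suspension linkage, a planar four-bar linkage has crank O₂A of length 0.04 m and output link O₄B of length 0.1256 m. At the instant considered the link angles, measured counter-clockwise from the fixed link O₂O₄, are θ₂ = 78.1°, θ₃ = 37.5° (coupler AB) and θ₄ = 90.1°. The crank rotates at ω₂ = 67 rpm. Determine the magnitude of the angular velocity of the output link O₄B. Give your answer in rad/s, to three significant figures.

ω₂ = 7.016 rad/s (from 67 rpm).
Differentiating the loop-closure r₂e^{iθ₂}+r₃e^{iθ₃}=r₁+r₄e^{iθ₄} gives r₂ω₂e^{iθ₂}+r₃ω₃e^{iθ₃}=r₄ω₄e^{iθ₄}.
Eliminating the other unknown: ω₄ = r₂ω₂ sin(θ₂−θ₃) / [r₄ sin(θ₄−θ₃)].
Numerator sine = +0.65077; denominator sine = +0.79441.
Result = 0.04·7.016·(+0.65077) / (0.1256·(+0.79441)) = +1.8304 rad/s; magnitude 1.8304 rad/s.

1.83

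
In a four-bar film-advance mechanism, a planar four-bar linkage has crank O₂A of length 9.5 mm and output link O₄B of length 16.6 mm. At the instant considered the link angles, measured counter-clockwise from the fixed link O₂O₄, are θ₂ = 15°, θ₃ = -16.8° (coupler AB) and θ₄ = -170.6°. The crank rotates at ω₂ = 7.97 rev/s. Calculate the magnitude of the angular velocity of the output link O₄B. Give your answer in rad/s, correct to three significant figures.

ω₂ = 50.08 rad/s (from 7.97 rev/s).
Differentiating the loop-closure r₂e^{iθ₂}+r₃e^{iθ₃}=r₁+r₄e^{iθ₄} gives r₂ω₂e^{iθ₂}+r₃ω₃e^{iθ₃}=r₄ω₄e^{iθ₄}.
Eliminating the other unknown: ω₄ = r₂ω₂ sin(θ₂−θ₃) / [r₄ sin(θ₄−θ₃)].
Numerator sine = +0.52696; denominator sine = -0.44151.
Result = 0.0095·50.08·(+0.52696) / (0.0166·(-0.44151)) = -34.205 rad/s; magnitude 34.205 rad/s.

34.2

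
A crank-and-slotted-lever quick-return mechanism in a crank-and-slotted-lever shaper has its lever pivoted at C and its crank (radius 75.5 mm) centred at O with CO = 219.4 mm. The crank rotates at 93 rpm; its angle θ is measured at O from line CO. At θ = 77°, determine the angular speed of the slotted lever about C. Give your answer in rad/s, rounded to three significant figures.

1.50

ω = 9.739 rad/s (from 93 rpm).
Crank pin A relative to C: A = (d + r cosθ, r sinθ); lever angle φ = atan2(r sinθ, d + r cosθ).
Differentiating tanφ: φ̇ = rω(d cosθ + r)/(d² + r² + 2dr cosθ).
d² + r² + 2dr cosθ = |CA|² = 0.0612891 m²;  d cosθ + r = +0.12485 m.
|ω_lever| = |0.0755·9.739·+0.12485| / 0.0612891 = 1.4979 rad/s.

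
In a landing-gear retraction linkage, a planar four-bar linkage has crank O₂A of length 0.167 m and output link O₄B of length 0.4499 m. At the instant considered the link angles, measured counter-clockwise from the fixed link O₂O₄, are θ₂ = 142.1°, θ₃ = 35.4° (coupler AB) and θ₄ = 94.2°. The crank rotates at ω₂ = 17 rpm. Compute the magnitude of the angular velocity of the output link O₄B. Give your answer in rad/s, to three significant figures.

0.740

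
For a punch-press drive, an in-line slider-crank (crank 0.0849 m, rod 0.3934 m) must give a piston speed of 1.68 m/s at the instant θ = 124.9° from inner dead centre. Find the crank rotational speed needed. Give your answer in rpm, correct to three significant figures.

263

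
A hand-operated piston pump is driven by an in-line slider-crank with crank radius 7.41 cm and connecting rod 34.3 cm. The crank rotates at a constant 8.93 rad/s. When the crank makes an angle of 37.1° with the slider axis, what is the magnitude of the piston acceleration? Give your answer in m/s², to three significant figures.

5.08

ω = 8.93 rad/s
x(θ) = r cosθ + √(L² − r² sin²θ); with ω constant, a = ω²·d²x/dθ².
d²x/dθ² = −r cosθ − r²(cos2θ)/√u − r⁴ sin²2θ/(4u^{3/2}),  u = L² − r² sin²θ = 0.115651 m².
Substituting r = 0.0741 m, L = 0.343 m, θ = 37.1°: d²x/dθ² = -0.063675 m.
a = ω²·d²x/dθ² = (8.93)²·(-0.063675) = -5.0777 m/s²;  |a| = 5.0777 m/s².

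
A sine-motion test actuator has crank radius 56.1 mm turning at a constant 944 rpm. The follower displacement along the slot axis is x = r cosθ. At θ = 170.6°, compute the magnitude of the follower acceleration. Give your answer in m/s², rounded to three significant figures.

ω = 98.86 rad/s (from 944 rpm).
x = r cosθ ⇒ ẍ = −rω² cosθ (ω constant).
|a| = rω²|cosθ| = 0.0561·(98.86)²·|cos 170.6°| = 540.87 m/s².

541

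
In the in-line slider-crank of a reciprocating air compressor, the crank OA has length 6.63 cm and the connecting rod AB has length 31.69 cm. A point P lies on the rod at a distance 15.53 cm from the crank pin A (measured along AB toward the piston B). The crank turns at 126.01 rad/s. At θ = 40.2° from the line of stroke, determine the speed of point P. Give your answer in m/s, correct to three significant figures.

6.67

ω = 126 rad/s.  Crank-pin speed |V_A| = rω = 8.3545 m/s, perpendicular to OA.
Rod angle: sinφ = −(r/L) sinθ ⇒ φ = -7.761°; ω_rod = −rω cosθ/√(L²−r²sin²θ) = -20.322 rad/s.
V_P = V_A + ω_rod × AP, with AP = 0.1553 m along the rod.
Components: V_Px = −rω sinθ − a·ω_rod·sinφ = -5.8186 m/s;  V_Py = rω cosθ + a·ω_rod·cosφ = +3.254 m/s.
|V_P| = √(V_Px² + V_Py²) = 6.6667 m/s.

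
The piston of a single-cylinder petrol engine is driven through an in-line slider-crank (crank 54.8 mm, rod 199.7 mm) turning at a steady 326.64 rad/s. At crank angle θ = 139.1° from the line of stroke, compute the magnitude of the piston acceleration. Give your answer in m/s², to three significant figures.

4160

ω = 326.6 rad/s
x(θ) = r cosθ + √(L² − r² sin²θ); with ω constant, a = ω²·d²x/dθ².
d²x/dθ² = −r cosθ − r²(cos2θ)/√u − r⁴ sin²2θ/(4u^{3/2}),  u = L² − r² sin²θ = 0.0385927 m².
Substituting r = 0.0548 m, L = 0.1997 m, θ = 139.1°: d²x/dθ² = +0.038949 m.
a = ω²·d²x/dθ² = (326.6)²·(+0.038949) = +4155.6 m/s²;  |a| = 4155.6 m/s².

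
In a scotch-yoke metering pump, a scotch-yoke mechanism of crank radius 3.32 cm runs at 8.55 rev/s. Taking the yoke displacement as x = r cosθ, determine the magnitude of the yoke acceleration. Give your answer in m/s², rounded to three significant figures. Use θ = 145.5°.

ω = 53.72 rad/s (from 8.55 rev/s).
x = r cosθ ⇒ ẍ = −rω² cosθ (ω constant).
|a| = rω²|cosθ| = 0.0332·(53.72)²·|cos 145.5°| = 78.963 m/s².

79.0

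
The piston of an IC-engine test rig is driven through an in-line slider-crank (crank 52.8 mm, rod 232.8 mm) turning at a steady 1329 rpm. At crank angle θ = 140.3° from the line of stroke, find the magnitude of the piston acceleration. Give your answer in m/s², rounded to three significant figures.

ω = 2π·1329/60 = 139.2 rad/s
x(θ) = r cosθ + √(L² − r² sin²θ); with ω constant, a = ω²·d²x/dθ².
d²x/dθ² = −r cosθ − r²(cos2θ)/√u − r⁴ sin²2θ/(4u^{3/2}),  u = L² − r² sin²θ = 0.0530583 m².
Substituting r = 0.0528 m, L = 0.2328 m, θ = 140.3°: d²x/dθ² = +0.038244 m.
a = ω²·d²x/dθ² = (139.2)²·(+0.038244) = +740.75 m/s²;  |a| = 740.75 m/s².

741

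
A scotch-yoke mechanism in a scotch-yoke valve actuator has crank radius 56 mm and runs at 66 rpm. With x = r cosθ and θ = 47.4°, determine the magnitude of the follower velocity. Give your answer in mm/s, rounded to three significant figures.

285

ω = 6.912 rad/s (from 66 rpm).
x = r cosθ ⇒ ẋ = −rω sinθ.
|v| = rω|sinθ| = 0.056·6.912·|sin 47.4°| = 0.2849 m/s = 284.9 mm/s.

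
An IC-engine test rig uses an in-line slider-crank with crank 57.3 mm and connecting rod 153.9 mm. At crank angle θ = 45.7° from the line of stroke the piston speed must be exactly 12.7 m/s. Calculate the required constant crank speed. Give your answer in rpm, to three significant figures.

2330

For an in-line slider-crank, |v_piston| = rω|sinθ|·[1 + r cosθ/√(L² − r² sin²θ)].
With r = 0.0573 m, L = 0.1539 m, θ = 45.7°: the bracketed kinematic factor |dx/dθ| = 0.052073 m.
ω = v/|dx/dθ| = 12.7/0.052073 = 243.89 rad/s.
N = 60ω/(2π) = 2329 rpm.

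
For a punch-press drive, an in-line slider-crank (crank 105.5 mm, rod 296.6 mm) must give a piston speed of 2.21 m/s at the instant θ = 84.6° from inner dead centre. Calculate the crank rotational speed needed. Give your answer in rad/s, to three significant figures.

20.3

For an in-line slider-crank, |v_piston| = rω|sinθ|·[1 + r cosθ/√(L² − r² sin²θ)].
With r = 0.1055 m, L = 0.2966 m, θ = 84.6°: the bracketed kinematic factor |dx/dθ| = 0.10879 m.
ω = v/|dx/dθ| = 2.21/0.10879 = 20.314 rad/s.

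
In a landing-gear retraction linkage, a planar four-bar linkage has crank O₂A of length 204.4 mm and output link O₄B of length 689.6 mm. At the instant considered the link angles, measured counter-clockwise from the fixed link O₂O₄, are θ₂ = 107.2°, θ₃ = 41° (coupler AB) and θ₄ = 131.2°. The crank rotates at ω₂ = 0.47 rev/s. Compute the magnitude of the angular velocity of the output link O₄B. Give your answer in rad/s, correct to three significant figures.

0.801

ω₂ = 2.953 rad/s (from 0.47 rev/s).
Differentiating the loop-closure r₂e^{iθ₂}+r₃e^{iθ₃}=r₁+r₄e^{iθ₄} gives r₂ω₂e^{iθ₂}+r₃ω₃e^{iθ₃}=r₄ω₄e^{iθ₄}.
Eliminating the other unknown: ω₄ = r₂ω₂ sin(θ₂−θ₃) / [r₄ sin(θ₄−θ₃)].
Numerator sine = +0.91496; denominator sine = +0.99999.
Result = 0.2044·2.953·(+0.91496) / (0.6896·(+0.99999)) = +0.80088 rad/s; magnitude 0.80088 rad/s.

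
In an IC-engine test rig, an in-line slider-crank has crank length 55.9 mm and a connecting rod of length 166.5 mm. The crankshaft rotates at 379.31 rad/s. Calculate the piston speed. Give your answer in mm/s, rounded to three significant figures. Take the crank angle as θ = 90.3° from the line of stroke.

21200

ω = 379.3 rad/s
For an in-line slider-crank, x = r cosθ + √(L² − r² sin²θ), so v = −rω sinθ·[1 + r cosθ/√(L² − r² sin²θ)].
With r = 0.0559 m, L = 0.1665 m, θ = 90.3°: √(L² − r² sin²θ) = 0.15684 m.
v = −0.0559·379.3·0.99999·[1 + 0.0559·-0.00524/0.15684] = -21.164 m/s.
|v| = 21.164 m/s = 21164 mm/s.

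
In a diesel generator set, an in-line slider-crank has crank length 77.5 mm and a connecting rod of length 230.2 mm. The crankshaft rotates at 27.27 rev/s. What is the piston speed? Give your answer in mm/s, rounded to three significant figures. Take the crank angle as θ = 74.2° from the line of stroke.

ω = 2π·27.3 = 171.3 rad/s
For an in-line slider-crank, x = r cosθ + √(L² − r² sin²θ), so v = −rω sinθ·[1 + r cosθ/√(L² − r² sin²θ)].
With r = 0.0775 m, L = 0.2302 m, θ = 74.2°: √(L² − r² sin²θ) = 0.21779 m.
v = −0.0775·171.3·0.96222·[1 + 0.0775·0.27228/0.21779] = -14.015 m/s.
|v| = 14.015 m/s = 14015 mm/s.

14000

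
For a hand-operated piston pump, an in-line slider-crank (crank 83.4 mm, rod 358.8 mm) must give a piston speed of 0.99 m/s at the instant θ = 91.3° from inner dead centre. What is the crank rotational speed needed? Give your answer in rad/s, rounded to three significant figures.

For an in-line slider-crank, |v_piston| = rω|sinθ|·[1 + r cosθ/√(L² − r² sin²θ)].
With r = 0.0834 m, L = 0.3588 m, θ = 91.3°: the bracketed kinematic factor |dx/dθ| = 0.082926 m.
ω = v/|dx/dθ| = 0.99/0.082926 = 11.938 rad/s.

11.9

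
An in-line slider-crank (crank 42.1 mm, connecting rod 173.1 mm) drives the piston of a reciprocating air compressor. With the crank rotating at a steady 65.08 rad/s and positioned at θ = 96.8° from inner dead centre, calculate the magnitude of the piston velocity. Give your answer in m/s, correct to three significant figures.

2.64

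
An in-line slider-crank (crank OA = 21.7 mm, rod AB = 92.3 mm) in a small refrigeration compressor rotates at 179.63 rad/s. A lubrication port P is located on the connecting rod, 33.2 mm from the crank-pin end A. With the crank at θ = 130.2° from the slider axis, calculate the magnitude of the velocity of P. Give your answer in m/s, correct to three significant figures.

3.24

ω = 179.6 rad/s.  Crank-pin speed |V_A| = rω = 3.898 m/s, perpendicular to OA.
Rod angle: sinφ = −(r/L) sinθ ⇒ φ = -10.345°; ω_rod = −rω cosθ/√(L²−r²sin²θ) = +27.709 rad/s.
V_P = V_A + ω_rod × AP, with AP = 0.0332 m along the rod.
Components: V_Px = −rω sinθ − a·ω_rod·sinφ = -2.8121 m/s;  V_Py = rω cosθ + a·ω_rod·cosφ = -1.611 m/s.
|V_P| = √(V_Px² + V_Py²) = 3.2408 m/s.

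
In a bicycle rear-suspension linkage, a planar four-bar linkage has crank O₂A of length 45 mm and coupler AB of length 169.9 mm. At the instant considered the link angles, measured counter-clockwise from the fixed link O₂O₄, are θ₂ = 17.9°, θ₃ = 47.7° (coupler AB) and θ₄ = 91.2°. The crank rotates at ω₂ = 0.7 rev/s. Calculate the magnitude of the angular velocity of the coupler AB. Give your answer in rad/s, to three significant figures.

1.62

ω₂ = 4.398 rad/s (from 0.7 rev/s).
Differentiating the loop-closure r₂e^{iθ₂}+r₃e^{iθ₃}=r₁+r₄e^{iθ₄} gives r₂ω₂e^{iθ₂}+r₃ω₃e^{iθ₃}=r₄ω₄e^{iθ₄}.
Eliminating the other unknown: ω₃ = r₂ω₂ sin(θ₄−θ₂) / [r₃ sin(θ₃−θ₄)].
Numerator sine = +0.95782; denominator sine = -0.68835.
Result = 0.045·4.398·(+0.95782) / (0.1699·(-0.68835)) = -1.621 rad/s; magnitude 1.621 rad/s.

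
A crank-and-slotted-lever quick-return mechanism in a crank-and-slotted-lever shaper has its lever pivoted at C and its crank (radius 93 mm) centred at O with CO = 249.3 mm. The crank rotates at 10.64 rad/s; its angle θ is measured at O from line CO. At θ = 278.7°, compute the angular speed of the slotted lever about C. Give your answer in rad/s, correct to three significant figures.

ω = 10.64 rad/s
Crank pin A relative to C: A = (d + r cosθ, r sinθ); lever angle φ = atan2(r sinθ, d + r cosθ).
Differentiating tanφ: φ̇ = rω(d cosθ + r)/(d² + r² + 2dr cosθ).
d² + r² + 2dr cosθ = |CA|² = 0.0778134 m²;  d cosθ + r = +0.13071 m.
|ω_lever| = |0.093·10.64·+0.13071| / 0.0778134 = 1.6622 rad/s.

1.66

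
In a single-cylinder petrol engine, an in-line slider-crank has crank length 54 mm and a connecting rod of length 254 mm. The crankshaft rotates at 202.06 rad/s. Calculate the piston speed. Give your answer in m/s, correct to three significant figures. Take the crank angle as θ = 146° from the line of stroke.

5.02

ω = 202.1 rad/s
For an in-line slider-crank, x = r cosθ + √(L² − r² sin²θ), so v = −rω sinθ·[1 + r cosθ/√(L² − r² sin²θ)].
With r = 0.054 m, L = 0.254 m, θ = 146°: √(L² − r² sin²θ) = 0.2522 m.
v = −0.054·202.1·0.55919·[1 + 0.054·-0.82904/0.2522] = -5.0184 m/s.
|v| = 5.0184 m/s.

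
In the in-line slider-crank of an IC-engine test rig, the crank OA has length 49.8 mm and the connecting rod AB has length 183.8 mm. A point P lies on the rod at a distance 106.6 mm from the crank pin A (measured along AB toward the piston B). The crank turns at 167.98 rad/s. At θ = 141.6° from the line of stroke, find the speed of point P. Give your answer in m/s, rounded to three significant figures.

ω = 168 rad/s.  Crank-pin speed |V_A| = rω = 8.3654 m/s, perpendicular to OA.
Rod angle: sinφ = −(r/L) sinθ ⇒ φ = -9.689°; ω_rod = −rω cosθ/√(L²−r²sin²θ) = +36.185 rad/s.
V_P = V_A + ω_rod × AP, with AP = 0.1066 m along the rod.
Components: V_Px = −rω sinθ − a·ω_rod·sinφ = -4.547 m/s;  V_Py = rω cosθ + a·ω_rod·cosφ = -2.7536 m/s.
|V_P| = √(V_Px² + V_Py²) = 5.3158 m/s.

5.32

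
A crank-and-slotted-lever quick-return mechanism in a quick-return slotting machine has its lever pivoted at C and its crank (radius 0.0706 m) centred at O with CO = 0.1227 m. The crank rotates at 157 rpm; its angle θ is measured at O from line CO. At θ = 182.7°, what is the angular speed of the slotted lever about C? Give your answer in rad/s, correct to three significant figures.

ω = 16.44 rad/s (from 157 rpm).
Crank pin A relative to C: A = (d + r cosθ, r sinθ); lever angle φ = atan2(r sinθ, d + r cosθ).
Differentiating tanφ: φ̇ = rω(d cosθ + r)/(d² + r² + 2dr cosθ).
d² + r² + 2dr cosθ = |CA|² = 0.00273364 m²;  d cosθ + r = -0.051964 m.
|ω_lever| = |0.0706·16.44·-0.051964| / 0.00273364 = 22.064 rad/s.

22.1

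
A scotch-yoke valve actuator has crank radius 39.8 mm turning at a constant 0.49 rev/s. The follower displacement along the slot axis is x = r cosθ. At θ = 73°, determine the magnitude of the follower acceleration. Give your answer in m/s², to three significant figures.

0.110

ω = 3.079 rad/s (from 0.49 rev/s).
x = r cosθ ⇒ ẍ = −rω² cosθ (ω constant).
|a| = rω²|cosθ| = 0.0398·(3.079)²·|cos 73°| = 0.1103 m/s².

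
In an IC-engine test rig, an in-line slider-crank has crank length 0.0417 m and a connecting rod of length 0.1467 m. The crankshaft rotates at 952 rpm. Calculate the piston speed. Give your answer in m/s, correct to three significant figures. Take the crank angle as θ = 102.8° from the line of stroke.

ω = 2π·952/60 = 99.69 rad/s
For an in-line slider-crank, x = r cosθ + √(L² − r² sin²θ), so v = −rω sinθ·[1 + r cosθ/√(L² − r² sin²θ)].
With r = 0.0417 m, L = 0.1467 m, θ = 102.8°: √(L² − r² sin²θ) = 0.14095 m.
v = −0.0417·99.69·0.97515·[1 + 0.0417·-0.22155/0.14095] = -3.7882 m/s.
|v| = 3.7882 m/s.

3.79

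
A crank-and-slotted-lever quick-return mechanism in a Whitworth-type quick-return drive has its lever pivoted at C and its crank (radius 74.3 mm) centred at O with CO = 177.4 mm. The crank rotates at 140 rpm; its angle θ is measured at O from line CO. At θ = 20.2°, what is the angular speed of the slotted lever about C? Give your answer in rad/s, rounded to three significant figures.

4.25

ω = 14.66 rad/s (from 140 rpm).
Crank pin A relative to C: A = (d + r cosθ, r sinθ); lever angle φ = atan2(r sinθ, d + r cosθ).
Differentiating tanφ: φ̇ = rω(d cosθ + r)/(d² + r² + 2dr cosθ).
d² + r² + 2dr cosθ = |CA|² = 0.0617315 m²;  d cosθ + r = +0.24079 m.
|ω_lever| = |0.0743·14.66·+0.24079| / 0.0617315 = 4.2489 rad/s.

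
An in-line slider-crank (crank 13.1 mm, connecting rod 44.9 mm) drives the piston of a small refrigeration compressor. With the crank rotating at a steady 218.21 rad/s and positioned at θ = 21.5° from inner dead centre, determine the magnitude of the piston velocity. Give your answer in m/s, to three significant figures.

1.33

ω = 218.2 rad/s
For an in-line slider-crank, x = r cosθ + √(L² − r² sin²θ), so v = −rω sinθ·[1 + r cosθ/√(L² − r² sin²θ)].
With r = 0.0131 m, L = 0.0449 m, θ = 21.5°: √(L² − r² sin²θ) = 0.044643 m.
v = −0.0131·218.2·0.36650·[1 + 0.0131·0.93042/0.044643] = -1.3337 m/s.
|v| = 1.3337 m/s.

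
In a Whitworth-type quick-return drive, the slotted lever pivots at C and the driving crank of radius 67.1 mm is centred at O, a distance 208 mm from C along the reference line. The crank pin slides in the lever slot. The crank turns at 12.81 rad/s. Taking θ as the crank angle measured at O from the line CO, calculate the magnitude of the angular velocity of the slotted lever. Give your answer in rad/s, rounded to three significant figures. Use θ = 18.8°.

3.06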